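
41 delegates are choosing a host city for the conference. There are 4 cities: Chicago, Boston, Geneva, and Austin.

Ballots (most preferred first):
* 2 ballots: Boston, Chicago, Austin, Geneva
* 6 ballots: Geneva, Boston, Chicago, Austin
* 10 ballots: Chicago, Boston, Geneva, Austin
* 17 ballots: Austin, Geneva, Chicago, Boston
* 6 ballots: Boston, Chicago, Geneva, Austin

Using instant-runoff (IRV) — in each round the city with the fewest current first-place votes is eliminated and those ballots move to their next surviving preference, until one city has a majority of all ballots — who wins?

Round 1: Chicago 10, Boston 8, Geneva 6, Austin 17. Geneva eliminated.
Round 2: Chicago 10, Boston 14, Austin 17. Chicago eliminated.
Round 3: Boston 24, Austin 17. Boston has a majority (≥21).

Boston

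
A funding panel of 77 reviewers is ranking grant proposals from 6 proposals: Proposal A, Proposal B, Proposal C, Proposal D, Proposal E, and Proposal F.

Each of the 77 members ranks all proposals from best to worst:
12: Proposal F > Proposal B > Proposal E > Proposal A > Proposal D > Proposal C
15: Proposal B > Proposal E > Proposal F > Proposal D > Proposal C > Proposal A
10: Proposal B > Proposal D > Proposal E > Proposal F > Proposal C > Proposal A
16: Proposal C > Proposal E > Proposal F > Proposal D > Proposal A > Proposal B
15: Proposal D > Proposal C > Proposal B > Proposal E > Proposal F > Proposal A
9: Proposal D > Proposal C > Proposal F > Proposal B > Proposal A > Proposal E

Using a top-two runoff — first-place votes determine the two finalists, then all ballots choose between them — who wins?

Round 1 first-place votes: Proposal A 0, Proposal B 25, Proposal C 16, Proposal D 24, Proposal E 0, Proposal F 12. Proposal B and Proposal D advance.
Runoff: Proposal B is ranked above Proposal D on 37 ballots, Proposal D above Proposal B on 40.

Proposal D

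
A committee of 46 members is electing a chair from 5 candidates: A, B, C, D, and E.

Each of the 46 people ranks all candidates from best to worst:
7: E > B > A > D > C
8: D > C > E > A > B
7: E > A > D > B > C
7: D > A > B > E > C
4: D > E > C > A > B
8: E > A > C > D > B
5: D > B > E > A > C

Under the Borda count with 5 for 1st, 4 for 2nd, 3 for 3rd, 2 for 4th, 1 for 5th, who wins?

A: 7×3 + 8×2 + 7×4 + 7×4 + 4×2 + 8×4 + 5×2 = 143
B: 7×4 + 8×1 + 7×2 + 7×3 + 4×1 + 8×1 + 5×4 = 103
C: 7×1 + 8×4 + 7×1 + 7×1 + 4×3 + 8×3 + 5×1 = 94
D: 7×2 + 8×5 + 7×3 + 7×5 + 4×5 + 8×2 + 5×5 = 171
E: 7×5 + 8×3 + 7×5 + 7×2 + 4×4 + 8×5 + 5×3 = 179

E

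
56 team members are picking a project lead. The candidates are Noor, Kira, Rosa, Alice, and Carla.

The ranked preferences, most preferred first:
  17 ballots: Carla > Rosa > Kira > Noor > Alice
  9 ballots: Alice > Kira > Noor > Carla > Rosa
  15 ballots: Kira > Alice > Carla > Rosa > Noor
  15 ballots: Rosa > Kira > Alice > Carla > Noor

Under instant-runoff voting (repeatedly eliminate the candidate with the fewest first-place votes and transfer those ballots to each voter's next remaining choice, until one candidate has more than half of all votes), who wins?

Round 1: Noor 0, Kira 15, Rosa 15, Alice 9, Carla 17. Noor eliminated.
Round 2: Kira 15, Rosa 15, Alice 9, Carla 17. Alice eliminated.
Round 3: Kira 24, Rosa 15, Carla 17. Rosa eliminated.
Round 4: Kira 39, Carla 17. Kira has a majority (≥29).

Kira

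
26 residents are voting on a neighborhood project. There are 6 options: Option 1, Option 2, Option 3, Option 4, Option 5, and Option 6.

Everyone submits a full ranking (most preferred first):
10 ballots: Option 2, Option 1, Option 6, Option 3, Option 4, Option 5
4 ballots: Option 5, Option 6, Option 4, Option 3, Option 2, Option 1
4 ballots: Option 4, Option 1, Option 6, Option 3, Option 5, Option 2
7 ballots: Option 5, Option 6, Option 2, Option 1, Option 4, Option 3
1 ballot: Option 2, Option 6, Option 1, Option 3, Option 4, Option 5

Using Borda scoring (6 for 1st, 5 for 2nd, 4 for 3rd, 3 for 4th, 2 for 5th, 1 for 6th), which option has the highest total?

Option 6

Option 1: 10×5 + 4×1 + 4×5 + 7×3 + 1×4 = 99
Option 2: 10×6 + 4×2 + 4×1 + 7×4 + 1×6 = 106
Option 3: 10×3 + 4×3 + 4×3 + 7×1 + 1×3 = 64
Option 4: 10×2 + 4×4 + 4×6 + 7×2 + 1×2 = 76
Option 5: 10×1 + 4×6 + 4×2 + 7×6 + 1×1 = 85
Option 6: 10×4 + 4×5 + 4×4 + 7×5 + 1×5 = 116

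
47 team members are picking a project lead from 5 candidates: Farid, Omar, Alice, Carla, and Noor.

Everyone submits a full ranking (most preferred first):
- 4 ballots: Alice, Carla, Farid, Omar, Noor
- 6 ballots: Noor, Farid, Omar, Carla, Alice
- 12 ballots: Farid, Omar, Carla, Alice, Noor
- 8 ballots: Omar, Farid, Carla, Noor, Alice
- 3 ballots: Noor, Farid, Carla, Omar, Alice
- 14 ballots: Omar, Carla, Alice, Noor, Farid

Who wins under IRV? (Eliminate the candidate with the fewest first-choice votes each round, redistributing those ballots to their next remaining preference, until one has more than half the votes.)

Round 1: Farid 12, Omar 22, Alice 4, Carla 0, Noor 9. Carla eliminated.
Round 2: Farid 12, Omar 22, Alice 4, Noor 9. Alice eliminated.
Round 3: Farid 16, Omar 22, Noor 9. Noor eliminated.
Round 4: Farid 25, Omar 22. Farid has a majority (≥24).

Farid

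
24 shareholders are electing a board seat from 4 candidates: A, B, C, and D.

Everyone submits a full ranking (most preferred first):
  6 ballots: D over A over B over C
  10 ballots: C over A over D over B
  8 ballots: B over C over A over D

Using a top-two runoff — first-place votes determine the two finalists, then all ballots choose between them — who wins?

Round 1 first-place votes: A 0, B 8, C 10, D 6. C and B advance.
Runoff: C is ranked above B on 10 ballots, B above C on 14.

B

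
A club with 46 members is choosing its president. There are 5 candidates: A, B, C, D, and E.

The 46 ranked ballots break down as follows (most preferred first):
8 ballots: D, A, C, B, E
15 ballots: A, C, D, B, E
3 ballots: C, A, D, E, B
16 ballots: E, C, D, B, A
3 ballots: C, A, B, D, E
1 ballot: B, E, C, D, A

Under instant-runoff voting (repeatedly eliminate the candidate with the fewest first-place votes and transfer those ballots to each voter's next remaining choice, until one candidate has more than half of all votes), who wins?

A

Round 1: A 15, B 1, C 6, D 8, E 16. B eliminated.
Round 2: A 15, C 6, D 8, E 17. C eliminated.
Round 3: A 21, D 8, E 17. D eliminated.
Round 4: A 29, E 17. A has a majority (≥24).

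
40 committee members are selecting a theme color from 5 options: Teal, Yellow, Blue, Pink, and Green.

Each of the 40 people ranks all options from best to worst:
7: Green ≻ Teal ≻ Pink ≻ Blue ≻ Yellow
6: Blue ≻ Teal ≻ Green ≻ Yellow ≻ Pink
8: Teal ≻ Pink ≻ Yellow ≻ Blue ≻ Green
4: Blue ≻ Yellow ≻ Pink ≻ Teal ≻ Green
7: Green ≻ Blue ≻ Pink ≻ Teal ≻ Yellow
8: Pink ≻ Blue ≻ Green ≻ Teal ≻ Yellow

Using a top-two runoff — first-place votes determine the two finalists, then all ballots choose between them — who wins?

Blue

Round 1 first-place votes: Teal 8, Yellow 0, Blue 10, Pink 8, Green 14. Green and Blue advance.
Runoff: Green is ranked above Blue on 14 ballots, Blue above Green on 26.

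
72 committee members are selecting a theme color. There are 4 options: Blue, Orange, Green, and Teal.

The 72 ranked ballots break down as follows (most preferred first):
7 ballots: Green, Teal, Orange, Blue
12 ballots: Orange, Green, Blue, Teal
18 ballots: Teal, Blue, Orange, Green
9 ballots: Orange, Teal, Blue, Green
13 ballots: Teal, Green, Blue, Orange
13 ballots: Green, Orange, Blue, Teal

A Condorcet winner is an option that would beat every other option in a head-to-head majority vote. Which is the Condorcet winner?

Teal vs Blue: 47–25
Teal vs Orange: 38–34
Teal vs Green: 40–32
Teal beats every other option.

Teal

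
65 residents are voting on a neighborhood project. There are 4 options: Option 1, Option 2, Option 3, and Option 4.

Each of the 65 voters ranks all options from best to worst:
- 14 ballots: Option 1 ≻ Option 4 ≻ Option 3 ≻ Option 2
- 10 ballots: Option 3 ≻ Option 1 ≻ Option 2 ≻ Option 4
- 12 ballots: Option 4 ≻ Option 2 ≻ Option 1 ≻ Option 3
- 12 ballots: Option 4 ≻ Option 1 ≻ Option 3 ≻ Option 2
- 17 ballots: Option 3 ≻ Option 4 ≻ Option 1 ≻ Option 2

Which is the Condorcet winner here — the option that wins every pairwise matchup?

Option 4

Option 4 vs Option 1: 41–24
Option 4 vs Option 2: 55–10
Option 4 vs Option 3: 38–27
Option 4 beats every other option.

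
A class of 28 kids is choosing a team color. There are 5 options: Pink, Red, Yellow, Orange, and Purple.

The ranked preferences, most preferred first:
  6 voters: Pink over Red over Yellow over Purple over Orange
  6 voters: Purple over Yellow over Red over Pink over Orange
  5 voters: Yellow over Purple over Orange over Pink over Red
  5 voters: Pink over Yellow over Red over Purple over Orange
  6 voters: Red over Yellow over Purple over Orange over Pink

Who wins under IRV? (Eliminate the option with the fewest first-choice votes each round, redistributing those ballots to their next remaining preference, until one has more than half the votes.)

Purple

Round 1: Pink 11, Red 6, Yellow 5, Orange 0, Purple 6. Orange eliminated.
Round 2: Pink 11, Red 6, Yellow 5, Purple 6. Yellow eliminated.
Round 3: Pink 11, Red 6, Purple 11. Red eliminated.
Round 4: Pink 11, Purple 17. Purple has a majority (≥15).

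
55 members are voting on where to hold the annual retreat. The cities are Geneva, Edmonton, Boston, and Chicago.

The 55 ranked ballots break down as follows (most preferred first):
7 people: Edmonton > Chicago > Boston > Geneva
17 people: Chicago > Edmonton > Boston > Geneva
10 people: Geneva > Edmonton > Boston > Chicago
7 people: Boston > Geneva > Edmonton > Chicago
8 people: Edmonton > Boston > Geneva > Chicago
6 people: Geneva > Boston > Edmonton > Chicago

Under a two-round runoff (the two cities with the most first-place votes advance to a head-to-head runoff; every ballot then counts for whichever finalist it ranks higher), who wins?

Round 1 first-place votes: Geneva 16, Edmonton 15, Boston 7, Chicago 17. Chicago and Geneva advance.
Runoff: Chicago is ranked above Geneva on 24 ballots, Geneva above Chicago on 31.

Geneva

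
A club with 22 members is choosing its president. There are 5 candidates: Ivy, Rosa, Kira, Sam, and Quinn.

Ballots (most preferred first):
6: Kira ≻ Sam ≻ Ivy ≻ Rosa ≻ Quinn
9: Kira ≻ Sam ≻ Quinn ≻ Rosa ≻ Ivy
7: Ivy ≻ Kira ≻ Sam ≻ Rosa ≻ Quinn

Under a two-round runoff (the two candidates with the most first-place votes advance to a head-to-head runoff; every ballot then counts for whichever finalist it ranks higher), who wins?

Kira

Round 1 first-place votes: Ivy 7, Rosa 0, Kira 15, Sam 0, Quinn 0. Kira and Ivy advance.
Runoff: Kira is ranked above Ivy on 15 ballots, Ivy above Kira on 7.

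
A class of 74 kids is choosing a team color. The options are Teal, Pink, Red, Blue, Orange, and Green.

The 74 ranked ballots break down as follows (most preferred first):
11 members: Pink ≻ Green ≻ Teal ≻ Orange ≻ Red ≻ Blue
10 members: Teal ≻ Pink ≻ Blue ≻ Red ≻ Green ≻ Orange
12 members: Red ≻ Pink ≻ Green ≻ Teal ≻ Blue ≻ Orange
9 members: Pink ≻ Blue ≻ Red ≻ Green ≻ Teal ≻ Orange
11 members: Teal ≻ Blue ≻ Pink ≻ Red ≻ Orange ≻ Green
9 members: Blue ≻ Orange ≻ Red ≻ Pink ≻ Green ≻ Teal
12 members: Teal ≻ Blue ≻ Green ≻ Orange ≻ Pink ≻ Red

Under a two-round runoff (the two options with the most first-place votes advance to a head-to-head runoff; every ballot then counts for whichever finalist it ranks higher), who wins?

Pink

Round 1 first-place votes: Teal 33, Pink 20, Red 12, Blue 9, Orange 0, Green 0. Teal and Pink advance.
Runoff: Teal is ranked above Pink on 33 ballots, Pink above Teal on 41.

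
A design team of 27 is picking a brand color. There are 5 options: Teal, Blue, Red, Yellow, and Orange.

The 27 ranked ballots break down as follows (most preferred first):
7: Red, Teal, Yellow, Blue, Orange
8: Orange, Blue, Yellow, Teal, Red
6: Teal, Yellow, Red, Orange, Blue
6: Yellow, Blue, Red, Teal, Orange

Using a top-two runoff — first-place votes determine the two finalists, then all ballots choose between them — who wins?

Red

Round 1 first-place votes: Teal 6, Blue 0, Red 7, Yellow 6, Orange 8. Orange and Red advance.
Runoff: Orange is ranked above Red on 8 ballots, Red above Orange on 19.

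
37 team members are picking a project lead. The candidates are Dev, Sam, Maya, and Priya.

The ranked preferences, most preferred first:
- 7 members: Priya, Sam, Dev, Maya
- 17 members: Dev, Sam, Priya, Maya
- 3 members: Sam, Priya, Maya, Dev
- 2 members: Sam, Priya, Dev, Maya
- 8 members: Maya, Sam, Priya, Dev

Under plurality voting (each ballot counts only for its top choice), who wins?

Dev

First-place votes: Dev 17, Sam 5, Maya 8, Priya 7.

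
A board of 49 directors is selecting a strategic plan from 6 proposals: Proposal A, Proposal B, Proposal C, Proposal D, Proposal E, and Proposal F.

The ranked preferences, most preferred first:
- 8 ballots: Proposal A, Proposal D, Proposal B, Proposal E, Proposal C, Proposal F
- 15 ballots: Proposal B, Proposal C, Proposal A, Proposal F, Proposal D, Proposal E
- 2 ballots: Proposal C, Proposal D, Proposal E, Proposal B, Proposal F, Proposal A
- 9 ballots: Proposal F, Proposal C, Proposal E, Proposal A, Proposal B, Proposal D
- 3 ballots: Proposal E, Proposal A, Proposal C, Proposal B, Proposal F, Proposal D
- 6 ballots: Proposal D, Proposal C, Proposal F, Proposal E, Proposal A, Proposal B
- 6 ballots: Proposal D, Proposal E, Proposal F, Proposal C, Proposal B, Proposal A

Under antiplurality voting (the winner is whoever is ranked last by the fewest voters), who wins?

Proposal C

Last-place votes: Proposal A 8, Proposal B 6, Proposal C 0, Proposal D 12, Proposal E 15, Proposal F 8.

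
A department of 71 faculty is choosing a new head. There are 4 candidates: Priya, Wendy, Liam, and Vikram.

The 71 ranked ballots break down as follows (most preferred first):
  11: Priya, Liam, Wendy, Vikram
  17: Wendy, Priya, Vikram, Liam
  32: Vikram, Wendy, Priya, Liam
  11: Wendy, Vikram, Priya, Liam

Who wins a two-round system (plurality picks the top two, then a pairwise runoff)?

Wendy

Round 1 first-place votes: Priya 11, Wendy 28, Liam 0, Vikram 32. Vikram and Wendy advance.
Runoff: Vikram is ranked above Wendy on 32 ballots, Wendy above Vikram on 39.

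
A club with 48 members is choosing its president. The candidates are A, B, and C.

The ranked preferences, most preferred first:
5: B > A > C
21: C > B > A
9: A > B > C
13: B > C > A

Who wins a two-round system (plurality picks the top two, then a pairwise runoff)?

B

Round 1 first-place votes: A 9, B 18, C 21. C and B advance.
Runoff: C is ranked above B on 21 ballots, B above C on 27.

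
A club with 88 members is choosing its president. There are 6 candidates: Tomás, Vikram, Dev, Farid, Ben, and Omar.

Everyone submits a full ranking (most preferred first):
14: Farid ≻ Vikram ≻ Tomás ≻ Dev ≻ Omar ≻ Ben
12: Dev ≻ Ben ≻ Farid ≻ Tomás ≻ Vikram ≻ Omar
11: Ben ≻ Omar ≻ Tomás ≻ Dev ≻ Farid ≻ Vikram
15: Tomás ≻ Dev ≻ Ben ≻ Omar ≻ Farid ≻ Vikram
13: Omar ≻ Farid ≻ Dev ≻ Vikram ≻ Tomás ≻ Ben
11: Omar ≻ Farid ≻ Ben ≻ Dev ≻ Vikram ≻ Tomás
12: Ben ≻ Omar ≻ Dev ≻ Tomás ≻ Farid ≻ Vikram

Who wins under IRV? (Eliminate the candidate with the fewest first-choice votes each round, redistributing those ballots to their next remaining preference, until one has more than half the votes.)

Ben

Round 1: Tomás 15, Vikram 0, Dev 12, Farid 14, Ben 23, Omar 24. Vikram eliminated.
Round 2: Tomás 15, Dev 12, Farid 14, Ben 23, Omar 24. Dev eliminated.
Round 3: Tomás 15, Farid 14, Ben 35, Omar 24. Farid eliminated.
Round 4: Tomás 29, Ben 35, Omar 24. Omar eliminated.
Round 5: Tomás 42, Ben 46. Ben has a majority (≥45).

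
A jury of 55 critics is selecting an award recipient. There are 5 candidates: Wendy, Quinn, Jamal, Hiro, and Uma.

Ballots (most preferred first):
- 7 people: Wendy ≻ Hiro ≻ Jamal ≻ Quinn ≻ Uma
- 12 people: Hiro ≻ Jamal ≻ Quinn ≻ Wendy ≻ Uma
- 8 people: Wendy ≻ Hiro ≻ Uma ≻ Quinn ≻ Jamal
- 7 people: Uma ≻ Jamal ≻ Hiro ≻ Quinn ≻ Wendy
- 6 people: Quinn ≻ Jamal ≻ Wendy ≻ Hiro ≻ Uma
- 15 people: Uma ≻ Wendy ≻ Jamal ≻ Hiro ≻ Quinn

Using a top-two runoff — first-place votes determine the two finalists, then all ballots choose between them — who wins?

Round 1 first-place votes: Wendy 15, Quinn 6, Jamal 0, Hiro 12, Uma 22. Uma and Wendy advance.
Runoff: Uma is ranked above Wendy on 22 ballots, Wendy above Uma on 33.

Wendy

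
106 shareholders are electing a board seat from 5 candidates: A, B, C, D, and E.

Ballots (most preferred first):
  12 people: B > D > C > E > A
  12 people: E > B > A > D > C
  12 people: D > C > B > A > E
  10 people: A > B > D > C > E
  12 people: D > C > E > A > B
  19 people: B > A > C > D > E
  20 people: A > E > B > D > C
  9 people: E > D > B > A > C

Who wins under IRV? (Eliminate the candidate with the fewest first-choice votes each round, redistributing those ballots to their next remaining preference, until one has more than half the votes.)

B

Round 1: A 30, B 31, C 0, D 24, E 21. C eliminated.
Round 2: A 30, B 31, D 24, E 21. E eliminated.
Round 3: A 30, B 43, D 33. A eliminated.
Round 4: B 73, D 33. B has a majority (≥54).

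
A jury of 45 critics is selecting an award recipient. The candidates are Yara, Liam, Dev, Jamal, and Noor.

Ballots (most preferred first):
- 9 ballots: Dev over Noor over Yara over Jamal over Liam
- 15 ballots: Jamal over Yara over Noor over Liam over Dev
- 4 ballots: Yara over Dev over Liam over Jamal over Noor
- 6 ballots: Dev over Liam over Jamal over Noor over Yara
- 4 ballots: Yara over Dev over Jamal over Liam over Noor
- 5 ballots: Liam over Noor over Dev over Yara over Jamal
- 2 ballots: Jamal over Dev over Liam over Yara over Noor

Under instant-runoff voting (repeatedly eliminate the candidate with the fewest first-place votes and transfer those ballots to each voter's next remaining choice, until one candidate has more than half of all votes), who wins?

Round 1: Yara 8, Liam 5, Dev 15, Jamal 17, Noor 0. Noor eliminated.
Round 2: Yara 8, Liam 5, Dev 15, Jamal 17. Liam eliminated.
Round 3: Yara 8, Dev 20, Jamal 17. Yara eliminated.
Round 4: Dev 28, Jamal 17. Dev has a majority (≥23).

Dev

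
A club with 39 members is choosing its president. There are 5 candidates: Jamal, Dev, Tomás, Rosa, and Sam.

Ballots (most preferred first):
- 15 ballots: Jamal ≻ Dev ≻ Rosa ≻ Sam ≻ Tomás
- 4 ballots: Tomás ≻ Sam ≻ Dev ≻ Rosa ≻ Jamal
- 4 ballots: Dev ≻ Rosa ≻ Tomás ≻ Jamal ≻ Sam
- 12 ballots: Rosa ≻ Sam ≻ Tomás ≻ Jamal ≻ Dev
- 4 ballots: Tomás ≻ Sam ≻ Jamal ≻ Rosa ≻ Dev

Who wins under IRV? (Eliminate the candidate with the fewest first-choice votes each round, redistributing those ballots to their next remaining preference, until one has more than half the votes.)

Rosa

Round 1: Jamal 15, Dev 4, Tomás 8, Rosa 12, Sam 0. Sam eliminated.
Round 2: Jamal 15, Dev 4, Tomás 8, Rosa 12. Dev eliminated.
Round 3: Jamal 15, Tomás 8, Rosa 16. Tomás eliminated.
Round 4: Jamal 19, Rosa 20. Rosa has a majority (≥20).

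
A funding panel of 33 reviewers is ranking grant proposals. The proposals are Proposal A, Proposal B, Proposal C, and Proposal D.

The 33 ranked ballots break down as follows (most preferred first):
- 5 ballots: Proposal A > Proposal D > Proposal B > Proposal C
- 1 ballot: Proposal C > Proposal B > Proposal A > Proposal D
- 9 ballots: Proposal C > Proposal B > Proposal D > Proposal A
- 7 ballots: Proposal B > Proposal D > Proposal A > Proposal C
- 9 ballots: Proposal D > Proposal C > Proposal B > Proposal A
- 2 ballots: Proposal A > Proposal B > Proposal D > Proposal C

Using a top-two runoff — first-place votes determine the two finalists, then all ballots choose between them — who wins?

Proposal D

Round 1 first-place votes: Proposal A 7, Proposal B 7, Proposal C 10, Proposal D 9. Proposal C and Proposal D advance.
Runoff: Proposal C is ranked above Proposal D on 10 ballots, Proposal D above Proposal C on 23.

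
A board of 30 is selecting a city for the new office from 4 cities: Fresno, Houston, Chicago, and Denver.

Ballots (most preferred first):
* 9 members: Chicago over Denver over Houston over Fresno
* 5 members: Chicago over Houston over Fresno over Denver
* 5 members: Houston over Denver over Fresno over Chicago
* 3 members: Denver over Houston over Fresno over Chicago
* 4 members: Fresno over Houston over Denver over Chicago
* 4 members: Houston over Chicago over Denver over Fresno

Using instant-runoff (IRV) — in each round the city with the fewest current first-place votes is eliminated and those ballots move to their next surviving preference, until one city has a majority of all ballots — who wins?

Round 1: Fresno 4, Houston 9, Chicago 14, Denver 3. Denver eliminated.
Round 2: Fresno 4, Houston 12, Chicago 14. Fresno eliminated.
Round 3: Houston 16, Chicago 14. Houston has a majority (≥16).

Houston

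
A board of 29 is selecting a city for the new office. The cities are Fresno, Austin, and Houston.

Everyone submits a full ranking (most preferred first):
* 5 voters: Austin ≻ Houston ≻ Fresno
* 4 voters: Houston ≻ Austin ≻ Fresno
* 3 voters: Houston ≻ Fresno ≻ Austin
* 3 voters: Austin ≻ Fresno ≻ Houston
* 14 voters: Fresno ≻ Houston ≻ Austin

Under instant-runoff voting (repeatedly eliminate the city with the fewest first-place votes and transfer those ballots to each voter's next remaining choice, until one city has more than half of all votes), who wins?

Fresno

Round 1: Fresno 14, Austin 8, Houston 7. Houston eliminated.
Round 2: Fresno 17, Austin 12. Fresno has a majority (≥15).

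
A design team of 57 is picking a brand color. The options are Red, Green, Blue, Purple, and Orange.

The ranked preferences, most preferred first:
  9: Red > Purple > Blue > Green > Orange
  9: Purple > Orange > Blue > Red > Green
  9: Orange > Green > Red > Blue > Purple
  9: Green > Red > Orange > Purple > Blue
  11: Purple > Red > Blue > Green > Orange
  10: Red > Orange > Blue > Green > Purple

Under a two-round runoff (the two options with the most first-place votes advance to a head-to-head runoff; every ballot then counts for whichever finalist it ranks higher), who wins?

Round 1 first-place votes: Red 19, Green 9, Blue 0, Purple 20, Orange 9. Purple and Red advance.
Runoff: Purple is ranked above Red on 20 ballots, Red above Purple on 37.

Red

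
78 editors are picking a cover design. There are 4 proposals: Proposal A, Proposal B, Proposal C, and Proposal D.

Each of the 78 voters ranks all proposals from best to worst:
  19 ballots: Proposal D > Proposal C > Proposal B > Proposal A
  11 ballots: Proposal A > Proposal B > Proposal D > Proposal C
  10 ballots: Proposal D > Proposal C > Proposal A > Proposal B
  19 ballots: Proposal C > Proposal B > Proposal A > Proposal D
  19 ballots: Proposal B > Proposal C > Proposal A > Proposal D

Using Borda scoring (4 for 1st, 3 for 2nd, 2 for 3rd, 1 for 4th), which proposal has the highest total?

Proposal A: 19×1 + 11×4 + 10×2 + 19×2 + 19×2 = 159
Proposal B: 19×2 + 11×3 + 10×1 + 19×3 + 19×4 = 214
Proposal C: 19×3 + 11×1 + 10×3 + 19×4 + 19×3 = 231
Proposal D: 19×4 + 11×2 + 10×4 + 19×1 + 19×1 = 176

Proposal C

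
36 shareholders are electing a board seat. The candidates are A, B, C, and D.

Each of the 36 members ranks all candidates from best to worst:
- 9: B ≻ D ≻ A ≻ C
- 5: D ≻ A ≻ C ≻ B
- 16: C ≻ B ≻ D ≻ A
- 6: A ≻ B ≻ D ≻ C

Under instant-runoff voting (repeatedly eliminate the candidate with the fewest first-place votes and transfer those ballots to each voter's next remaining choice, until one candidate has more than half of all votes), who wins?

A

Round 1: A 6, B 9, C 16, D 5. D eliminated.
Round 2: A 11, B 9, C 16. B eliminated.
Round 3: A 20, C 16. A has a majority (≥19).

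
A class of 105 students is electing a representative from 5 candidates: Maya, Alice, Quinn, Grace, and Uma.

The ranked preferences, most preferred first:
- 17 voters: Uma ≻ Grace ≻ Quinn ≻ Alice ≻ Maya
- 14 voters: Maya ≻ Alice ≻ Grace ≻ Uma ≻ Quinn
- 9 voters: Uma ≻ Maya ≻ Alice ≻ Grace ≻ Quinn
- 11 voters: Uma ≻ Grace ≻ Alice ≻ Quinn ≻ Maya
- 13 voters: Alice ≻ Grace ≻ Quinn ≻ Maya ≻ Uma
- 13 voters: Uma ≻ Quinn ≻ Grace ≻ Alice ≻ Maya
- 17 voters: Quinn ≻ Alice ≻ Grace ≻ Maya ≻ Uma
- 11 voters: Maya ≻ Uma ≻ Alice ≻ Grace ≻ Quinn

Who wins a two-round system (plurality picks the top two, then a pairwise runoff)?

Round 1 first-place votes: Maya 25, Alice 13, Quinn 17, Grace 0, Uma 50. Uma and Maya advance.
Runoff: Uma is ranked above Maya on 50 ballots, Maya above Uma on 55.

Maya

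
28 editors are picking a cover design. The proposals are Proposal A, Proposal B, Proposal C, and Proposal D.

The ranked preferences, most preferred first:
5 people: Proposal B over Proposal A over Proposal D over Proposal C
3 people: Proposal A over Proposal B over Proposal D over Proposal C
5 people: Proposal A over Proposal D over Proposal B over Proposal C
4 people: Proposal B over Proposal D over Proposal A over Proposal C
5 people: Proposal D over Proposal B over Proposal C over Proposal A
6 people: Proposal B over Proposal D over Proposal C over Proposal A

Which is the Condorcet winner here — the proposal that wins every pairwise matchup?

Proposal B vs Proposal A: 20–8
Proposal B vs Proposal C: 28–0
Proposal B vs Proposal D: 18–10
Proposal B beats every other proposal.

Proposal B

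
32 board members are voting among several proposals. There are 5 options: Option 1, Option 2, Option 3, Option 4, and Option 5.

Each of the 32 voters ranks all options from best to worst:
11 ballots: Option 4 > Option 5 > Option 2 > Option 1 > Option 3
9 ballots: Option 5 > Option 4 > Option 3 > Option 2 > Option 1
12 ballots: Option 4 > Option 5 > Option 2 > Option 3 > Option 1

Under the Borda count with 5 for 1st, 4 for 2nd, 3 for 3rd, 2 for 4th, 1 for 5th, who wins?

Option 1: 11×2 + 9×1 + 12×1 = 43
Option 2: 11×3 + 9×2 + 12×3 = 87
Option 3: 11×1 + 9×3 + 12×2 = 62
Option 4: 11×5 + 9×4 + 12×5 = 151
Option 5: 11×4 + 9×5 + 12×4 = 137

Option 4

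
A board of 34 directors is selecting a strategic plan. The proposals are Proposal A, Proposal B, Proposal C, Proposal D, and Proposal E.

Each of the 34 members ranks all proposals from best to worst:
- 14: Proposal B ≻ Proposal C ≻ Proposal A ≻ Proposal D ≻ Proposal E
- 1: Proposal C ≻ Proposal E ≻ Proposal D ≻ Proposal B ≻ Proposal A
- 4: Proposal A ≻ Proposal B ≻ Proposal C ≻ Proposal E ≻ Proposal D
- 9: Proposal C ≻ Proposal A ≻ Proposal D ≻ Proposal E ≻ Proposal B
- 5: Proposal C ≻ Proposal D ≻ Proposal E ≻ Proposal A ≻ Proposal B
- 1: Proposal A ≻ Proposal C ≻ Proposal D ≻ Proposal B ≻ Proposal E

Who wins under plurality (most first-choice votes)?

Proposal C

First-place votes: Proposal A 5, Proposal B 14, Proposal C 15, Proposal D 0, Proposal E 0.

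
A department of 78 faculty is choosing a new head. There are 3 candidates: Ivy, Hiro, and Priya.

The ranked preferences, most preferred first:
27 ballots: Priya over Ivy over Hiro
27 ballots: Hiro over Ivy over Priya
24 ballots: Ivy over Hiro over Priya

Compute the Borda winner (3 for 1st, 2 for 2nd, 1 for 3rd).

Ivy

Ivy: 27×2 + 27×2 + 24×3 = 180
Hiro: 27×1 + 27×3 + 24×2 = 156
Priya: 27×3 + 27×1 + 24×1 = 132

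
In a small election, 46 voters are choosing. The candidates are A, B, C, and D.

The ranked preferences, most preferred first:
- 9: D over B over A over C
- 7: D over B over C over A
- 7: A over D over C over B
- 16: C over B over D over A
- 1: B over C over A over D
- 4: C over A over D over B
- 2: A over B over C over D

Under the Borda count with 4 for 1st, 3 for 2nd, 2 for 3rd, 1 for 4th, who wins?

A: 9×2 + 7×1 + 7×4 + 16×1 + 1×2 + 4×3 + 2×4 = 91
B: 9×3 + 7×3 + 7×1 + 16×3 + 1×4 + 4×1 + 2×3 = 117
C: 9×1 + 7×2 + 7×2 + 16×4 + 1×3 + 4×4 + 2×2 = 124
D: 9×4 + 7×4 + 7×3 + 16×2 + 1×1 + 4×2 + 2×1 = 128

D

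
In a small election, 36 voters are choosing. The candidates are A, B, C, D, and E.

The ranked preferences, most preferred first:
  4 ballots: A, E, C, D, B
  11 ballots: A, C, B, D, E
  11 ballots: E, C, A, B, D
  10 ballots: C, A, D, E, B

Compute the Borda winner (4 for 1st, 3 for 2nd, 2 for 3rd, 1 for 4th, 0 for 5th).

A: 4×4 + 11×4 + 11×2 + 10×3 = 112
B: 4×0 + 11×2 + 11×1 + 10×0 = 33
C: 4×2 + 11×3 + 11×3 + 10×4 = 114
D: 4×1 + 11×1 + 11×0 + 10×2 = 35
E: 4×3 + 11×0 + 11×4 + 10×1 = 66

C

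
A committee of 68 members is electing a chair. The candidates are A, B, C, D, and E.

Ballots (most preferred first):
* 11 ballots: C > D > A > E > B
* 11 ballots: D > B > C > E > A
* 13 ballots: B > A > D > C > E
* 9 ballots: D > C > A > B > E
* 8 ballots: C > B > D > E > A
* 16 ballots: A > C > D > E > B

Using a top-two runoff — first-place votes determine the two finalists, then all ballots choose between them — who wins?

C

Round 1 first-place votes: A 16, B 13, C 19, D 20, E 0. D and C advance.
Runoff: D is ranked above C on 33 ballots, C above D on 35.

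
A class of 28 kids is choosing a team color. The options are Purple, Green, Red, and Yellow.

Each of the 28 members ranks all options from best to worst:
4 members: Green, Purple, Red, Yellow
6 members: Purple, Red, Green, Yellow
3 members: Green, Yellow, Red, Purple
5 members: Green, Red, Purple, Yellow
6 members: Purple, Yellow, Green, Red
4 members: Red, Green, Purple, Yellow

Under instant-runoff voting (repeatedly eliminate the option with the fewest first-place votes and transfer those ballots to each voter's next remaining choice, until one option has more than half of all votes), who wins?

Round 1: Purple 12, Green 12, Red 4, Yellow 0. Yellow eliminated.
Round 2: Purple 12, Green 12, Red 4. Red eliminated.
Round 3: Purple 12, Green 16. Green has a majority (≥15).

Green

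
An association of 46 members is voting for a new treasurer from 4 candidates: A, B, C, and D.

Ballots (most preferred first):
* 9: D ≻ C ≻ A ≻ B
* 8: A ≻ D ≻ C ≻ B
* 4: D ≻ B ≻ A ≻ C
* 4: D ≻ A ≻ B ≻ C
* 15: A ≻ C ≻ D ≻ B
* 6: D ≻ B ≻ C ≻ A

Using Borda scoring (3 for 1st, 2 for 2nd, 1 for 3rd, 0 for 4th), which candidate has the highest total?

D

A: 9×1 + 8×3 + 4×1 + 4×2 + 15×3 + 6×0 = 90
B: 9×0 + 8×0 + 4×2 + 4×1 + 15×0 + 6×2 = 24
C: 9×2 + 8×1 + 4×0 + 4×0 + 15×2 + 6×1 = 62
D: 9×3 + 8×2 + 4×3 + 4×3 + 15×1 + 6×3 = 100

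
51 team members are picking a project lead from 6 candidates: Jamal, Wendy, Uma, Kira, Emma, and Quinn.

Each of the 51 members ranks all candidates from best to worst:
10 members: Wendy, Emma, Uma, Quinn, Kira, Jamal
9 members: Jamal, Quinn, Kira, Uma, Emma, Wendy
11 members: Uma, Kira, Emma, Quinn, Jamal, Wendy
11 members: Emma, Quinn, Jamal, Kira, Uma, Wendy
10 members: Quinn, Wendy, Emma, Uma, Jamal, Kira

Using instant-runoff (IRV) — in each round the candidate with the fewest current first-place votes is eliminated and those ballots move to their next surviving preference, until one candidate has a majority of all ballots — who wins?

Round 1: Jamal 9, Wendy 10, Uma 11, Kira 0, Emma 11, Quinn 10. Kira eliminated.
Round 2: Jamal 9, Wendy 10, Uma 11, Emma 11, Quinn 10. Jamal eliminated.
Round 3: Wendy 10, Uma 11, Emma 11, Quinn 19. Wendy eliminated.
Round 4: Uma 11, Emma 21, Quinn 19. Uma eliminated.
Round 5: Emma 32, Quinn 19. Emma has a majority (≥26).

Emma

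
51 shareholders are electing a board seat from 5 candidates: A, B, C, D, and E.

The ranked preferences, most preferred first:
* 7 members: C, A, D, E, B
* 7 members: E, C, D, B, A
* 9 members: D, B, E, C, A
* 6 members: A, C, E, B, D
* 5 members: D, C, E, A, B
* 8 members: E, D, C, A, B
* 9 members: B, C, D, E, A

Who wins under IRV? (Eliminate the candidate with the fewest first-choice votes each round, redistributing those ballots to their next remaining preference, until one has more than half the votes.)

Round 1: A 6, B 9, C 7, D 14, E 15. A eliminated.
Round 2: B 9, C 13, D 14, E 15. B eliminated.
Round 3: C 22, D 14, E 15. D eliminated.
Round 4: C 27, E 24. C has a majority (≥26).

C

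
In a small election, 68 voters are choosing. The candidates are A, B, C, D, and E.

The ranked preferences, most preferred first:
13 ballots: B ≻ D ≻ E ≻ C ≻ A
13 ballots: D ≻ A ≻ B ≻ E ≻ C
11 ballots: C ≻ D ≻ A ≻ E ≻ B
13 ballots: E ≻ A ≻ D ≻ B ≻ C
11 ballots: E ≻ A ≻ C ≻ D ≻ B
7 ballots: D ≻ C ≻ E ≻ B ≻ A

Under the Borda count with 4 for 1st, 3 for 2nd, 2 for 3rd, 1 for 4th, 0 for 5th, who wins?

D

A: 13×0 + 13×3 + 11×2 + 13×3 + 11×3 + 7×0 = 133
B: 13×4 + 13×2 + 11×0 + 13×1 + 11×0 + 7×1 = 98
C: 13×1 + 13×0 + 11×4 + 13×0 + 11×2 + 7×3 = 100
D: 13×3 + 13×4 + 11×3 + 13×2 + 11×1 + 7×4 = 189
E: 13×2 + 13×1 + 11×1 + 13×4 + 11×4 + 7×2 = 160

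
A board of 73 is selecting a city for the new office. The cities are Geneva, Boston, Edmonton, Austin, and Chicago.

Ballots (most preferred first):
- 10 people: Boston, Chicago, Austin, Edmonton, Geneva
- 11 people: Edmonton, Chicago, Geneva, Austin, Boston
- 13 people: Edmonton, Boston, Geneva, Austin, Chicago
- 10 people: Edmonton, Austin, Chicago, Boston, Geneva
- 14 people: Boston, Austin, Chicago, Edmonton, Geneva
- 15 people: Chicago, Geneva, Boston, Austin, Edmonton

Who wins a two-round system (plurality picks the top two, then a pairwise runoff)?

Boston

Round 1 first-place votes: Geneva 0, Boston 24, Edmonton 34, Austin 0, Chicago 15. Edmonton and Boston advance.
Runoff: Edmonton is ranked above Boston on 34 ballots, Boston above Edmonton on 39.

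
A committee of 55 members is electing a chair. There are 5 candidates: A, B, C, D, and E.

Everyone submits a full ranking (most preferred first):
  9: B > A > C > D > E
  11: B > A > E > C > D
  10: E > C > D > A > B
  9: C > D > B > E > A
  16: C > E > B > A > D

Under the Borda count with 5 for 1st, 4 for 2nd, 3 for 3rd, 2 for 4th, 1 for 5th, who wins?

A: 9×4 + 11×4 + 10×2 + 9×1 + 16×2 = 141
B: 9×5 + 11×5 + 10×1 + 9×3 + 16×3 = 185
C: 9×3 + 11×2 + 10×4 + 9×5 + 16×5 = 214
D: 9×2 + 11×1 + 10×3 + 9×4 + 16×1 = 111
E: 9×1 + 11×3 + 10×5 + 9×2 + 16×4 = 174

C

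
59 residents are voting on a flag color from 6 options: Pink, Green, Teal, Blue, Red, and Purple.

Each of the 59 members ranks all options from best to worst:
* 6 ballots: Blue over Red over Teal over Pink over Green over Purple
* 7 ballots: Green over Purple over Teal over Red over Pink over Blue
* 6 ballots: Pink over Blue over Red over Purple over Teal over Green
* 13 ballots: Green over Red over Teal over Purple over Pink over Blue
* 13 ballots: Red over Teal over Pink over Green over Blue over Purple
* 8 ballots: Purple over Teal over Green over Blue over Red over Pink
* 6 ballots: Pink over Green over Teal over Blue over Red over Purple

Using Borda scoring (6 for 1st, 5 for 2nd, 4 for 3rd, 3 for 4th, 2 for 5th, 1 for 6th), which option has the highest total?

Pink: 6×3 + 7×2 + 6×6 + 13×2 + 13×4 + 8×1 + 6×6 = 190
Green: 6×2 + 7×6 + 6×1 + 13×6 + 13×3 + 8×4 + 6×5 = 239
Teal: 6×4 + 7×4 + 6×2 + 13×4 + 13×5 + 8×5 + 6×4 = 245
Blue: 6×6 + 7×1 + 6×5 + 13×1 + 13×2 + 8×3 + 6×3 = 154
Red: 6×5 + 7×3 + 6×4 + 13×5 + 13×6 + 8×2 + 6×2 = 246
Purple: 6×1 + 7×5 + 6×3 + 13×3 + 13×1 + 8×6 + 6×1 = 165

Red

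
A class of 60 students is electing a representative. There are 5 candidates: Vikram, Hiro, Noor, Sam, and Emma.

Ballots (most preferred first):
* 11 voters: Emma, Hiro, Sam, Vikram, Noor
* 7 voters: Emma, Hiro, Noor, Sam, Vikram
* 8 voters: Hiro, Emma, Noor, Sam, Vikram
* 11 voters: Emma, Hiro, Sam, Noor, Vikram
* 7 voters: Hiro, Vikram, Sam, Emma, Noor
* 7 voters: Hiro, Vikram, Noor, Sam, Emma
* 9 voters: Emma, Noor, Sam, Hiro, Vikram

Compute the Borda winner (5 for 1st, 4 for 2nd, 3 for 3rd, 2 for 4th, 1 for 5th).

Vikram: 11×2 + 7×1 + 8×1 + 11×1 + 7×4 + 7×4 + 9×1 = 113
Hiro: 11×4 + 7×4 + 8×5 + 11×4 + 7×5 + 7×5 + 9×2 = 244
Noor: 11×1 + 7×3 + 8×3 + 11×2 + 7×1 + 7×3 + 9×4 = 142
Sam: 11×3 + 7×2 + 8×2 + 11×3 + 7×3 + 7×2 + 9×3 = 158
Emma: 11×5 + 7×5 + 8×4 + 11×5 + 7×2 + 7×1 + 9×5 = 243

Hiro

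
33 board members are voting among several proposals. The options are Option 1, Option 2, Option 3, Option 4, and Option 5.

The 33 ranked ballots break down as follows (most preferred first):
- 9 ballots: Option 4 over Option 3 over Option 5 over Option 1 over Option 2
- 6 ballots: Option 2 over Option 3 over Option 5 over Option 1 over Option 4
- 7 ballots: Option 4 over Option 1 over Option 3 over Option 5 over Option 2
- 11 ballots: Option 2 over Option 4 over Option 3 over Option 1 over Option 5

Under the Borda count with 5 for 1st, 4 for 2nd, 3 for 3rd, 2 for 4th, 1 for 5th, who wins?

Option 4

Option 1: 9×2 + 6×2 + 7×4 + 11×2 = 80
Option 2: 9×1 + 6×5 + 7×1 + 11×5 = 101
Option 3: 9×4 + 6×4 + 7×3 + 11×3 = 114
Option 4: 9×5 + 6×1 + 7×5 + 11×4 = 130
Option 5: 9×3 + 6×3 + 7×2 + 11×1 = 70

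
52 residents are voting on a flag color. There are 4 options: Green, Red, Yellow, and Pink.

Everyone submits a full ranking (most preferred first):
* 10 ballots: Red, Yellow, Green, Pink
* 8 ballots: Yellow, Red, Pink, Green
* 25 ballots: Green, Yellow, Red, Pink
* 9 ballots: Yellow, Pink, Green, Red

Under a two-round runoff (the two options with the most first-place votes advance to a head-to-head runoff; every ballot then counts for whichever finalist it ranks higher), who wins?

Round 1 first-place votes: Green 25, Red 10, Yellow 17, Pink 0. Green and Yellow advance.
Runoff: Green is ranked above Yellow on 25 ballots, Yellow above Green on 27.

Yellow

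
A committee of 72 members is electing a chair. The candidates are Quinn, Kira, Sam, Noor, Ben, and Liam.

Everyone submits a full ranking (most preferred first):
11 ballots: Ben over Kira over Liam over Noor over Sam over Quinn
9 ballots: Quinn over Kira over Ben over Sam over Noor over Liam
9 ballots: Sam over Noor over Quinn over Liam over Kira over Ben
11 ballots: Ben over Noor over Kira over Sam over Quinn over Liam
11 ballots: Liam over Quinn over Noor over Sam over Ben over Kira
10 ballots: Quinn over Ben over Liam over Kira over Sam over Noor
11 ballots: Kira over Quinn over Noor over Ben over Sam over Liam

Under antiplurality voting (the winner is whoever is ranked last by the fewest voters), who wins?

Last-place votes: Quinn 11, Kira 11, Sam 0, Noor 10, Ben 9, Liam 31.

Sam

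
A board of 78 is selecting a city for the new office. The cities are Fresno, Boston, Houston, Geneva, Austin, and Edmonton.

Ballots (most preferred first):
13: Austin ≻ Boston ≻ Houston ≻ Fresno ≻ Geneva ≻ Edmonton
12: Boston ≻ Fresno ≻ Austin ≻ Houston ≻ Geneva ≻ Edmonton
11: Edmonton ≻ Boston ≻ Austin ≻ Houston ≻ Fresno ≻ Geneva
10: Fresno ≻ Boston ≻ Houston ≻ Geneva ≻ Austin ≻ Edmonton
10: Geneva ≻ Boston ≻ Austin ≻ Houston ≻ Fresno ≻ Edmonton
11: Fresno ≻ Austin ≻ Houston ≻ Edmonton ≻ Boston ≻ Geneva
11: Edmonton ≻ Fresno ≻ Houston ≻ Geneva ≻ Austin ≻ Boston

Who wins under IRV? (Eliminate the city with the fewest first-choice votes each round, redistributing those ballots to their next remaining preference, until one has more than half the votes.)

Boston

Round 1: Fresno 21, Boston 12, Houston 0, Geneva 10, Austin 13, Edmonton 22. Houston eliminated.
Round 2: Fresno 21, Boston 12, Geneva 10, Austin 13, Edmonton 22. Geneva eliminated.
Round 3: Fresno 21, Boston 22, Austin 13, Edmonton 22. Austin eliminated.
Round 4: Fresno 21, Boston 35, Edmonton 22. Fresno eliminated.
Round 5: Boston 45, Edmonton 33. Boston has a majority (≥40).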